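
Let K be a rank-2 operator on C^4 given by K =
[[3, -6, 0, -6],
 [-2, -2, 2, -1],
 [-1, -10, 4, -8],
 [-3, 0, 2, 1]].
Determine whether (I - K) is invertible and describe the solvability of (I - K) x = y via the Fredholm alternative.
(I - K) is invertible (det(I - K) = 4 ≠ 0), so for every y in C^4 the equation (I - K) x = y has a unique solution.

K has rank 2 and factors as K = U V^T = u1 v1^T + u2 v2^T with u1 = (0, -1, -2, -1), v1 = (2, 2, -2, 1), u2 = (-3, 0, -3, 1), v2 = (-1, 2, 0, 2) (multiplying out reproduces the displayed K). The nonzero eigenvalues of U V^T coincide with those of the 2 x 2 matrix G = V^T U = [[v1·u1, v1·u2], [v2·u1, v2·u2]] = [[1, 1], [-4, 5]], and by the Sylvester determinant identity det(I_4 - U V^T) = det(I_2 - V^T U) = det([[0, -1], [4, -4]]) = (0)(-4) - (-1)(4) = 4. (Direct check: I - K =
[[-2, 6, 0, 6],
 [2, 3, -2, 1],
 [1, 10, -3, 8],
 [3, 0, -2, 0]]
has determinant 4.) The finite-dimensional Fredholm alternative says: either (I - K) is invertible, or ker(I - K) ≠ {0} and then range(I - K) = ker((I - K)^*)^⊥, with dim ker(I - K) = dim ker((I - K)^*). Since det(I - K) ≠ 0, 1 is not an eigenvalue of K and ker(I - K) = {0}, so we are in the first case: for every y there is a unique x = (I - K)^(-1) y. (Explicitly, by the Woodbury identity, (I - U V^T)^(-1) = I + U (I_2 - G)^(-1) V^T.)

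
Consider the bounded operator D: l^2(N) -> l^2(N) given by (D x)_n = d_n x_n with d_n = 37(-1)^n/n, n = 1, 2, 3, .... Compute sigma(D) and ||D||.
sigma(D) = {37(-1)^n/n : n ≥ 1} ∪ {0}; ||D|| = 37

A bounded diagonal operator on l^2 with diagonal entries d_n has spectrum equal to the closure of {d_n : n ≥ 1}: every d_n is an eigenvalue (with eigenvector e_n), so {d_n} ⊂ sigma(D); the spectrum is closed, so its closure is too; and for lambda not in the closure, (D - lambda I) has bounded inverse (the diagonal entries 1/(d_n - lambda) are bounded). For our sequence d_n = 37(-1)^n/n, n = 1, 2, 3, ...:
  - {d_n} = {37(-1)^n/n : n ≥ 1}; the only limit point is 0
  - closure = {37(-1)^n/n : n ≥ 1} ∪ {0}
For the norm: a diagonal operator has ||D|| = sup_n |d_n|. Here |d_n| = 37/n is decreasing, so sup_n |d_n| = |d_1| = 37. So ||D|| = 37.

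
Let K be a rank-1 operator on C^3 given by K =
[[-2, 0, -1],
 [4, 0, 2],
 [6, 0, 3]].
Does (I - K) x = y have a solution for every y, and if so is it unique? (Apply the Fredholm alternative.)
(I - K) is singular (det(I - K) = 0, i.e. 1 ∈ sigma(K)). (I - K) x = y is solvable iff y ⊥ ker((I - K)^*) = span{(-2, 0, -1)}, i.e. iff -2y_1 - y_3 = 0. When solvable, the solutions are x = y + c·(1, -2, -3), c arbitrary (ker(I - K) = span{(1, -2, -3)}, dimension 1).

K has rank 1, so it is an outer product K = u v^T: every row of K is a multiple of one row vector. Reading off the entries, u = (1, -2, -3) and v = (-2, 0, -1) (row i of K equals u_i·v^T). A rank-one matrix u v^T satisfies K u = u (v·u) and kills the (2)-dimensional subspace v^⊥, so its characteristic polynomial is lambda^2 (lambda - v·u) with v·u = tr K = 1. Hence the eigenvalues of I - K are 1 (multiplicity 2) and 1 - (1) = 0, so det(I - K) = 0. (Direct check: I - K =
[[3, 0, 1],
 [-4, 1, -2],
 [-6, 0, -2]]
has determinant 0.) So 1 is an eigenvalue of K and (I - K) is not invertible. The finite-dimensional Fredholm alternative says: either (I - K) is invertible, or ker(I - K) ≠ {0} and then range(I - K) = ker((I - K)^*)^⊥, with dim ker(I - K) = dim ker((I - K)^*). We are in the second case, so we need both kernels. Kernel of I - K: (I - K) u = u - u (v·u) = u - u = 0, so ker(I - K) = span{u} = span{(1, -2, -3)} (it is exactly 1-dimensional because rank(I - K) = 2). Kernel of the adjoint: K is real, so (I - K)^* = I - K^T = I - v u^T, and (I - v u^T) v = v - v (u·v) = 0; hence ker((I - K)^*) = span{v} = span{(-2, 0, -1)}. Therefore (I - K) x = y is solvable iff <y, v> = 0, i.e. iff -2y_1 - y_3 = 0. When this holds, K y = u (v·y) = 0, so (I - K) y = y and x = y is a particular solution; the full solution set is the line x = y + c·u = y + c·(1, -2, -3), c ∈ C.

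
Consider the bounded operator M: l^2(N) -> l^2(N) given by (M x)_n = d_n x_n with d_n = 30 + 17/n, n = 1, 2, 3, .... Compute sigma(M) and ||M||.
sigma(M) = {30 + 17/n : n ≥ 1} ∪ {30}; ||M|| = 47

A bounded diagonal operator on l^2 with diagonal entries d_n has spectrum equal to the closure of {d_n : n ≥ 1}: every d_n is an eigenvalue (with eigenvector e_n), so {d_n} ⊂ sigma(M); the spectrum is closed, so its closure is too; and for lambda not in the closure, (M - lambda I) has bounded inverse (the diagonal entries 1/(d_n - lambda) are bounded). For our sequence d_n = 30 + 17/n, n = 1, 2, 3, ...:
  - {d_n} = {30 + 17/n : n ≥ 1}; the only limit point is 30
  - closure = {30 + 17/n : n ≥ 1} ∪ {30}
For the norm: a diagonal operator has ||M|| = sup_n |d_n|. Here d_n = 30 + 17/n is positive and decreasing, so sup_n |d_n| = d_1 = 30 + 17 = 47. So ||M|| = 47.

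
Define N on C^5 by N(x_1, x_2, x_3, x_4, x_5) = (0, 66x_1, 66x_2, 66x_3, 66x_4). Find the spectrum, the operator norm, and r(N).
sigma(N) = {0}; ||N|| = 66; r(N) = 0. (N is nilpotent with N^5 = 0.)

On C^5, N is a strictly lower-triangular matrix with 66 on the subdiagonal and zeros elsewhere, so its characteristic polynomial is lambda^5 and every eigenvalue is 0: sigma(N) = {0}. For the operator norm, N e_i = 66e_{i+1} for i = 1, ..., 4 and N e_5 = 0, so the singular values of N are 66 (with multiplicity 4) and 0; hence ||N|| = 66. The spectral radius r(N) = max|lambda| = 0. Note ||N|| > r(N) — characteristic of non-normal nilpotent operators. Indeed N^5 = 0.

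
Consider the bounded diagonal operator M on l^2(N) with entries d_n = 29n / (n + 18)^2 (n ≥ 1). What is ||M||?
||M|| = 29/72 (attained at n = 18)

For M diagonal, ||M|| = sup_n |d_n|. Treat f(x) = 29x / (x + 18)^2 for real x > 0. By the quotient rule, f'(x) = 29(18 - x)/(x + 18)^3, which is positive for x < 18 and negative for x > 18. So f has a unique maximum at x = 18, and since 18 is a positive integer, the supremum over n ≥ 1 is attained at n = 18: d_18 = 29·18/(18 + 18)^2 = 29·18/1296 = 29/72. Hence ||M|| = 29/72.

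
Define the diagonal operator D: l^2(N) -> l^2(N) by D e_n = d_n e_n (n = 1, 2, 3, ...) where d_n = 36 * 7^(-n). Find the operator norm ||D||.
||D|| = 36/7 (attained at n = 1)

For D diagonal, ||D|| = sup_n |d_n|. The sequence d_n = 36 * 7^(-n) is positive and strictly decreasing (ratio 7^(-1) < 1), so the supremum is d_1 = 36/7. Hence ||D|| = 36/7.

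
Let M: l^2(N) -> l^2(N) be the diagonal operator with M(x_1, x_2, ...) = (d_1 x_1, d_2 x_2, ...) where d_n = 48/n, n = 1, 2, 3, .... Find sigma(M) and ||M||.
sigma(M) = {48/n : n ≥ 1} ∪ {0}; ||M|| = 48

A bounded diagonal operator on l^2 with diagonal entries d_n has spectrum equal to the closure of {d_n : n ≥ 1}: every d_n is an eigenvalue (with eigenvector e_n), so {d_n} ⊂ sigma(M); the spectrum is closed, so its closure is too; and for lambda not in the closure, (M - lambda I) has bounded inverse (the diagonal entries 1/(d_n - lambda) are bounded). For our sequence d_n = 48/n, n = 1, 2, 3, ...:
  - {d_n} = {48/n : n ≥ 1}; the only limit point is 0
  - closure = {48/n : n ≥ 1} ∪ {0}
For the norm: a diagonal operator has ||M|| = sup_n |d_n|. Here d_n = 48/n is positive and decreasing, so sup_n |d_n| = d_1 = 48. So ||M|| = 48.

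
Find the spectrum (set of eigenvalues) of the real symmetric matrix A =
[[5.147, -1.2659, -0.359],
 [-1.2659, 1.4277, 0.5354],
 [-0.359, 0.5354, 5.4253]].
sigma(A) ≈ {1, 5, 6}

A is real symmetric, so its spectrum consists of real eigenvalues. Expanding the characteristic polynomial of the displayed matrix gives
  det(λ I - A) = p(λ) = λ^3 + (-12)λ^2 + (41)λ + (-30).
Solving p(λ) = 0 yields eigenvalues ≈ 1, 5, 6. (A is shown rounded to 4 decimals, so these recover the underlying integer eigenvalues to within that precision.)
Verification: the trace of A = 12 equals the sum of eigenvalues 12, and det(A) ≈ 30.0003 matches the eigenvalue product 30.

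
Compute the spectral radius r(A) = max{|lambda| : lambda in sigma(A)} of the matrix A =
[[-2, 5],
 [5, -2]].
r(A) = 7

The eigenvalues of A are the roots of its characteristic polynomial. With M = A (coefficients from the trace and determinant):
  p(λ) = det(λ I - M) = λ^2 + 4λ - 21.
For λ^2 + 4λ - 21 the discriminant is 100. It is a perfect square (10^2), so the roots are rational: λ = (-4 ± 10)/2 = 3, -7.
Thus the eigenvalues (to 4 decimals) are 3 (modulus 3); -7 (modulus 7). The spectral radius is the largest modulus: r(A) = 7. (Cross-check: r(A) ≤ ||A||_2 ≈ 7; equality holds whenever A is normal, though it can also hold for some non-normal A.)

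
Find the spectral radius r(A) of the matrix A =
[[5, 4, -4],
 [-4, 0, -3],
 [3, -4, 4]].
r(A) ≈ 7.4044

The eigenvalues of A are the roots of its characteristic polynomial. With M = A (coefficients from the trace, the sum of principal 2x2 minors, and det A):
  p(λ) = det(λ I - M) = λ^3 - 9λ^2 + 36λ + 96.
No integer candidate from the rational root theorem (±divisors of 96) is a root, so the roots are irrational. The cubic discriminant is Δ = -610416 < 0, so there is one real root and a complex-conjugate pair. p(-2) = -20 and p(-1) = 50 have opposite signs, so a root lies in (-2, -1); Newton's method refines it to λ ≈ -1.751. Dividing out (λ - (-1.751)) leaves approximately λ^2 - 10.751λ + 54.8252. For λ^2 - 10.751λ + 54.8252 the discriminant is -103.7165. It is negative, so the remaining roots are the complex-conjugate pair λ ≈ 5.3755 ± 5.0921i. Their product equals the constant term, so |λ|^2 ≈ 54.8252 and |λ| ≈ 7.4044.
Thus the eigenvalues (to 4 decimals) are -1.751 (modulus 1.751); 5.3755 ± 5.0921i (modulus 7.4044). The spectral radius is the largest modulus: r(A) ≈ 7.4044. (Cross-check: r(A) ≤ ||A||_2 ≈ 8.3122; equality holds whenever A is normal, though it can also hold for some non-normal A.)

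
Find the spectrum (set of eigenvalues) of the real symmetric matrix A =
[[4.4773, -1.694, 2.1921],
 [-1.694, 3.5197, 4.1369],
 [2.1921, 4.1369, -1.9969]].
sigma(A) ≈ {-5, 5, 6}

A is real symmetric, so its spectrum consists of real eigenvalues. Expanding the characteristic polynomial of the displayed matrix gives
  det(λ I - A) = p(λ) = λ^3 + (-6)λ^2 + (-25)λ + (150).
Solving p(λ) = 0 yields eigenvalues ≈ -5, 5, 6. (A is shown rounded to 4 decimals, so these recover the underlying integer eigenvalues to within that precision.)
Verification: the trace of A = 6 equals the sum of eigenvalues 6, and det(A) ≈ -149.9998 matches the eigenvalue product -150.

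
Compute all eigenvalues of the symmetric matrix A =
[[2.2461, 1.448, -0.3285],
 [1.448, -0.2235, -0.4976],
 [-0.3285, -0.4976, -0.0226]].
sigma(A) ≈ {-1, 0, 3}

A is real symmetric, so its spectrum consists of real eigenvalues. Expanding the characteristic polynomial of the displayed matrix gives
  det(λ I - A) = p(λ) = λ^3 + (-2)λ^2 + (-3)λ + (0).
Solving p(λ) = 0 yields eigenvalues ≈ -1, 0, 3. (A is shown rounded to 4 decimals, so these recover the underlying integer eigenvalues to within that precision.)
Verification: the trace of A = 2 equals the sum of eigenvalues 2, and det(A) ≈ 0.0001 matches the eigenvalue product 0.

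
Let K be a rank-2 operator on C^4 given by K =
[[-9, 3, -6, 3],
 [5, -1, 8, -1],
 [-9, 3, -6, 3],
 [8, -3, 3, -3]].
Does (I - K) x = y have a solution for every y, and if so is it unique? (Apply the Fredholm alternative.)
(I - K) is invertible (det(I - K) = 8 ≠ 0), so for every y in C^4 the equation (I - K) x = y has a unique solution.

K has rank 2 and factors as K = U V^T = u1 v1^T + u2 v2^T with u1 = (3, -1, 3, -3), v1 = (-2, 1, 1, 1), u2 = (-3, 3, -3, 2), v2 = (1, 0, 3, 0) (multiplying out reproduces the displayed K). The nonzero eigenvalues of U V^T coincide with those of the 2 x 2 matrix G = V^T U = [[v1·u1, v1·u2], [v2·u1, v2·u2]] = [[-7, 8], [12, -12]], and by the Sylvester determinant identity det(I_4 - U V^T) = det(I_2 - V^T U) = det([[8, -8], [-12, 13]]) = (8)(13) - (-8)(-12) = 8. (Direct check: I - K =
[[10, -3, 6, -3],
 [-5, 2, -8, 1],
 [9, -3, 7, -3],
 [-8, 3, -3, 4]]
has determinant 8.) The finite-dimensional Fredholm alternative says: either (I - K) is invertible, or ker(I - K) ≠ {0} and then range(I - K) = ker((I - K)^*)^⊥, with dim ker(I - K) = dim ker((I - K)^*). Since det(I - K) ≠ 0, 1 is not an eigenvalue of K and ker(I - K) = {0}, so we are in the first case: for every y there is a unique x = (I - K)^(-1) y. (Explicitly, by the Woodbury identity, (I - U V^T)^(-1) = I + U (I_2 - G)^(-1) V^T.)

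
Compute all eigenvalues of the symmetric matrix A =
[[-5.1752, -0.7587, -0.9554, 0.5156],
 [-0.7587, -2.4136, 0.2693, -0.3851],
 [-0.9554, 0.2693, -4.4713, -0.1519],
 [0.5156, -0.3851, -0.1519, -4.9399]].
sigma(A) ≈ {-6, -5, -4, -2}

A is real symmetric, so its spectrum consists of real eigenvalues. Expanding the characteristic polynomial of the displayed matrix gives
  det(λ I - A) = p(λ) = λ^4 + (17)λ^3 + (104)λ^2 + (268.0018)λ + (240.004).
Solving p(λ) = 0 yields eigenvalues ≈ -6, -5, -4, -2. (A is shown rounded to 4 decimals, so these recover the underlying integer eigenvalues to within that precision.)
Verification: the trace of A = -17 equals the sum of eigenvalues -17, and det(A) ≈ 240.0040 matches the eigenvalue product 240.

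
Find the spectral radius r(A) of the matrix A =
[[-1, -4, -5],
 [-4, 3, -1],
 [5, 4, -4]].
r(A) ≈ 6.6541

The eigenvalues of A are the roots of its characteristic polynomial. With M = A (coefficients from the trace, the sum of principal 2x2 minors, and det A):
  p(λ) = det(λ I - M) = λ^3 + 2λ^2 + 2λ - 247.
No integer candidate from the rational root theorem (±divisors of 247) is a root, so the roots are irrational. The cubic discriminant is Δ = -1657139 < 0, so there is one real root and a complex-conjugate pair. p(5) = -62 and p(6) = 53 have opposite signs, so a root lies in (5, 6); Newton's method refines it to λ ≈ 5.5785. Dividing out (λ - (5.5785)) leaves approximately λ^2 + 7.5785λ + 44.277. For λ^2 + 7.5785λ + 44.277 the discriminant is -119.6738. It is negative, so the remaining roots are the complex-conjugate pair λ ≈ -3.7893 ± 5.4698i. Their product equals the constant term, so |λ|^2 ≈ 44.277 and |λ| ≈ 6.6541.
Thus the eigenvalues (to 4 decimals) are 5.5785 (modulus 5.5785); -3.7893 ± 5.4698i (modulus 6.6541). The spectral radius is the largest modulus: r(A) ≈ 6.6541. (Cross-check: r(A) ≤ ||A||_2 ≈ 7.585; equality holds whenever A is normal, though it can also hold for some non-normal A.)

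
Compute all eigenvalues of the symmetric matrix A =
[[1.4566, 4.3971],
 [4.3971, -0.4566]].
sigma(A) ≈ {-4, 5}

A is real symmetric, so its spectrum consists of real eigenvalues. Expanding the characteristic polynomial of the displayed matrix gives
  det(λ I - A) = p(λ) = λ^2 + (-1)λ + (-20).
Solving p(λ) = 0 yields eigenvalues ≈ -4, 5. (A is shown rounded to 4 decimals, so these recover the underlying integer eigenvalues to within that precision.)
Verification: the trace of A = 1 equals the sum of eigenvalues 1, and det(A) ≈ -19.9996 matches the eigenvalue product -20.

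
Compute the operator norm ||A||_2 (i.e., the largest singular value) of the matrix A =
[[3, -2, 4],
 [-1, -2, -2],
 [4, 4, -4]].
||A||_2 ≈ 7.3357 (= sqrt(largest eigenvalue of A^T A))

||A||_2 = sigma_max(A) = sqrt(lambda_max(A^T A)). Form the symmetric matrix M = A^T A =
[[26, 12, -2],
 [12, 24, -20],
 [-2, -20, 36]].
Its characteristic polynomial (trace, sum of principal 2x2 minors, determinant of M give the coefficients) is
  p(λ) = det(λ I - M) = λ^3 - 86λ^2 + 1876λ - 7744.
No integer candidate from the rational root theorem (±divisors of 7744) is a root, so the roots are irrational. The cubic discriminant is Δ = 787206976 > 0, so there are three distinct real roots. p(5) = -389 and p(6) = 632 have opposite signs, so a root lies in (5, 6); Newton's method refines it to λ ≈ 5.3652. p(26) = 472 and p(27) = -103 have opposite signs, so a root lies in (26, 27); Newton's method refines it to λ ≈ 26.8224. p(53) = -1013 and p(54) = 248 have opposite signs, so a root lies in (53, 54); Newton's method refines it to λ ≈ 53.8124. Check (Vieta): the three roots sum to 86, matching tr M = 86.
So the eigenvalues of A^T A are ≈ 5.3652, 26.8224, 53.8124 (all ≥ 0, as they must be for A^T A). The largest is λ_max ≈ 53.8124, hence ||A||_2 = sqrt(λ_max) ≈ 7.3357.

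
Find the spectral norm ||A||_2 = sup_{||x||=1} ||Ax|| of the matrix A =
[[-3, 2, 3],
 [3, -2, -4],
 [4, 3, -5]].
||A||_2 ≈ 9.1533 (= sqrt(largest eigenvalue of A^T A))

||A||_2 = sigma_max(A) = sqrt(lambda_max(A^T A)). Form the symmetric matrix M = A^T A =
[[34, 0, -41],
 [0, 17, -1],
 [-41, -1, 50]].
Its characteristic polynomial (trace, sum of principal 2x2 minors, determinant of M give the coefficients) is
  p(λ) = det(λ I - M) = λ^3 - 101λ^2 + 1446λ - 289.
No integer candidate from the rational root theorem (±divisors of 289) is a root, so the roots are irrational. The cubic discriminant is Δ = 8802024241 > 0, so there are three distinct real roots. p(0) = -289 and p(1) = 1057 have opposite signs, so a root lies in (0, 1); Newton's method refines it to λ ≈ 0.2027. p(17) = 17 and p(18) = -1153 have opposite signs, so a root lies in (17, 18); Newton's method refines it to λ ≈ 17.0152. p(83) = -4273 and p(84) = 1223 have opposite signs, so a root lies in (83, 84); Newton's method refines it to λ ≈ 83.7821. Check (Vieta): the three roots sum to 101, matching tr M = 101.
So the eigenvalues of A^T A are ≈ 0.2027, 17.0152, 83.7821 (all ≥ 0, as they must be for A^T A). The largest is λ_max ≈ 83.7821, hence ||A||_2 = sqrt(λ_max) ≈ 9.1533.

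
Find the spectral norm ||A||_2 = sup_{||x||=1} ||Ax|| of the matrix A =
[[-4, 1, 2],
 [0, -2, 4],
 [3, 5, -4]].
||A||_2 ≈ 8.3797 (= sqrt(largest eigenvalue of A^T A))

||A||_2 = sigma_max(A) = sqrt(lambda_max(A^T A)). Form the symmetric matrix M = A^T A =
[[25, 11, -20],
 [11, 30, -26],
 [-20, -26, 36]].
Its characteristic polynomial (trace, sum of principal 2x2 minors, determinant of M give the coefficients) is
  p(λ) = det(λ I - M) = λ^3 - 91λ^2 + 1533λ - 5184.
No integer candidate from the rational root theorem (±divisors of 5184) is a root, so the roots are irrational. The cubic discriminant is Δ = 1716002829 > 0, so there are three distinct real roots. p(4) = -444 and p(5) = 331 have opposite signs, so a root lies in (4, 5); Newton's method refines it to λ ≈ 4.5482. p(16) = 144 and p(17) = -509 have opposite signs, so a root lies in (16, 17); Newton's method refines it to λ ≈ 16.2319. p(70) = -774 and p(71) = 2839 have opposite signs, so a root lies in (70, 71); Newton's method refines it to λ ≈ 70.2199. Check (Vieta): the three roots sum to 91, matching tr M = 91.
So the eigenvalues of A^T A are ≈ 4.5482, 16.2319, 70.2199 (all ≥ 0, as they must be for A^T A). The largest is λ_max ≈ 70.2199, hence ||A||_2 = sqrt(λ_max) ≈ 8.3797.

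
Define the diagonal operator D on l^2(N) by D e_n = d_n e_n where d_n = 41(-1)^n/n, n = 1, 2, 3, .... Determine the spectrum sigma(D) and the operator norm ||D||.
sigma(D) = {41(-1)^n/n : n ≥ 1} ∪ {0}; ||D|| = 41

A bounded diagonal operator on l^2 with diagonal entries d_n has spectrum equal to the closure of {d_n : n ≥ 1}: every d_n is an eigenvalue (with eigenvector e_n), so {d_n} ⊂ sigma(D); the spectrum is closed, so its closure is too; and for lambda not in the closure, (D - lambda I) has bounded inverse (the diagonal entries 1/(d_n - lambda) are bounded). For our sequence d_n = 41(-1)^n/n, n = 1, 2, 3, ...:
  - {d_n} = {41(-1)^n/n : n ≥ 1}; the only limit point is 0
  - closure = {41(-1)^n/n : n ≥ 1} ∪ {0}
For the norm: a diagonal operator has ||D|| = sup_n |d_n|. Here |d_n| = 41/n is decreasing, so sup_n |d_n| = |d_1| = 41. So ||D|| = 41.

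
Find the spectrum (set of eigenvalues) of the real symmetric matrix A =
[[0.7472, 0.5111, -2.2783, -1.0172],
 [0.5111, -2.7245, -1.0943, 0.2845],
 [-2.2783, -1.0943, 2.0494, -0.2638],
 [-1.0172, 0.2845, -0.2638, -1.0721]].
sigma(A) ≈ {-3, -2, 0, 4}

A is real symmetric, so its spectrum consists of real eigenvalues. Expanding the characteristic polynomial of the displayed matrix gives
  det(λ I - A) = p(λ) = λ^4 + (1)λ^3 + (-14)λ^2 + (-24)λ + (0).
Solving p(λ) = 0 yields eigenvalues ≈ -3, -2, 0, 4. (A is shown rounded to 4 decimals, so these recover the underlying integer eigenvalues to within that precision.)
Verification: the trace of A = -1 equals the sum of eigenvalues -1, and det(A) ≈ 0.0008 matches the eigenvalue product 0.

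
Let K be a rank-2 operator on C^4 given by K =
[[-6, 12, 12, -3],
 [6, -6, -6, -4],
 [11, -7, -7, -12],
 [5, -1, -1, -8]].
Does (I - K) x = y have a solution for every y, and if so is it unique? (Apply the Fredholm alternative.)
(I - K) is invertible (det(I - K) = 53 ≠ 0), so for every y in C^4 the equation (I - K) x = y has a unique solution.

K has rank 2 and factors as K = U V^T = u1 v1^T + u2 v2^T with u1 = (-3, 0, -2, -2), v1 = (-1, -1, -1, 3), u2 = (-3, 2, 3, 1), v2 = (3, -3, -3, -2) (multiplying out reproduces the displayed K). The nonzero eigenvalues of U V^T coincide with those of the 2 x 2 matrix G = V^T U = [[v1·u1, v1·u2], [v2·u1, v2·u2]] = [[-1, 1], [1, -26]], and by the Sylvester determinant identity det(I_4 - U V^T) = det(I_2 - V^T U) = det([[2, -1], [-1, 27]]) = (2)(27) - (-1)(-1) = 53. (Direct check: I - K =
[[7, -12, -12, 3],
 [-6, 7, 6, 4],
 [-11, 7, 8, 12],
 [-5, 1, 1, 9]]
has determinant 53.) The finite-dimensional Fredholm alternative says: either (I - K) is invertible, or ker(I - K) ≠ {0} and then range(I - K) = ker((I - K)^*)^⊥, with dim ker(I - K) = dim ker((I - K)^*). Since det(I - K) ≠ 0, 1 is not an eigenvalue of K and ker(I - K) = {0}, so we are in the first case: for every y there is a unique x = (I - K)^(-1) y. (Explicitly, by the Woodbury identity, (I - U V^T)^(-1) = I + U (I_2 - G)^(-1) V^T.)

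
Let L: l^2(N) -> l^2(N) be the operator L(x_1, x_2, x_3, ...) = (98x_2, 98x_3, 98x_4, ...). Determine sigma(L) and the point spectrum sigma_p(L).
sigma(L) = closed disk {z in C : |z| ≤ 98}; sigma_p(L) = open disk {z in C : |z| < 98}

Note L = 98·V where V is the unit left shift (V x)_k = x_{k+1}; so sigma(L) = 98·sigma(V) and ||L|| = 98||V||. ||L x||^2 = 9604sum_{k≥2} |x_k|^2 ≤ 9604||x||^2, with equality on {x : x_1 = 0}, so ||L|| = 98. For any lambda with |lambda| < 98, set r = lambda/98 (|r| < 1); the vector x = (1, r, r^2, ...) is in l^2 and satisfies L x = 98(r, r^2, ...) = lambda x, so lambda is an eigenvalue. On the boundary |lambda| = 98 the geometric series diverges, so no l^2 eigenvector exists, but these lambda lie in the approximate point spectrum. Hence sigma(L) is the closed disk of radius 98 and sigma_p(L) is the open disk.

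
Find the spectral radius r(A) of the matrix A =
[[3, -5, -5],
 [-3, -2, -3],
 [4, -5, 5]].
r(A) ≈ 6.4837

The eigenvalues of A are the roots of its characteristic polynomial. With M = A (coefficients from the trace, the sum of principal 2x2 minors, and det A):
  p(λ) = det(λ I - M) = λ^3 - 6λ^2 - 11λ + 205.
No integer candidate from the rational root theorem (±divisors of 205) is a root, so the roots are irrational. The cubic discriminant is Δ = -704335 < 0, so there is one real root and a complex-conjugate pair. p(-5) = -15 and p(-4) = 89 have opposite signs, so a root lies in (-5, -4); Newton's method refines it to λ ≈ -4.8765. Dividing out (λ - (-4.8765)) leaves approximately λ^2 - 10.8765λ + 42.0387. For λ^2 - 10.8765λ + 42.0387 the discriminant is -49.8572. It is negative, so the remaining roots are the complex-conjugate pair λ ≈ 5.4382 ± 3.5305i. Their product equals the constant term, so |λ|^2 ≈ 42.0387 and |λ| ≈ 6.4837.
Thus the eigenvalues (to 4 decimals) are -4.8765 (modulus 4.8765); 5.4382 ± 3.5305i (modulus 6.4837). The spectral radius is the largest modulus: r(A) ≈ 6.4837. (Cross-check: r(A) ≤ ||A||_2 ≈ 8.6884; equality holds whenever A is normal, though it can also hold for some non-normal A.)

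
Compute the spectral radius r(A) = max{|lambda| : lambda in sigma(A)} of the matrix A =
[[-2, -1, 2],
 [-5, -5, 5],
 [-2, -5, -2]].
r(A) ≈ 6.6428

The eigenvalues of A are the roots of its characteristic polynomial. With M = A (coefficients from the trace, the sum of principal 2x2 minors, and det A):
  p(λ) = det(λ I - M) = λ^3 + 9λ^2 + 48λ + 20.
No integer candidate from the rational root theorem (±divisors of 20) is a root, so the roots are irrational. The cubic discriminant is Δ = -169344 < 0, so there is one real root and a complex-conjugate pair. p(-1) = -20 and p(0) = 20 have opposite signs, so a root lies in (-1, 0); Newton's method refines it to λ ≈ -0.4532. Dividing out (λ - (-0.4532)) leaves approximately λ^2 + 8.5468λ + 44.1262. For λ^2 + 8.5468λ + 44.1262 the discriminant is -103.4579. It is negative, so the remaining roots are the complex-conjugate pair λ ≈ -4.2734 ± 5.0857i. Their product equals the constant term, so |λ|^2 ≈ 44.1262 and |λ| ≈ 6.6428.
Thus the eigenvalues (to 4 decimals) are -0.4532 (modulus 0.4532); -4.2734 ± 5.0857i (modulus 6.6428). The spectral radius is the largest modulus: r(A) ≈ 6.6428. (Cross-check: r(A) ≤ ||A||_2 ≈ 9.6912; equality holds whenever A is normal, though it can also hold for some non-normal A.)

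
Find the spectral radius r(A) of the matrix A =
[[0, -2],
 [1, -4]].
r(A) = (4 + sqrt(8))/2 ≈ 3.4142

The eigenvalues of A are the roots of its characteristic polynomial. With M = A (coefficients from the trace and determinant):
  p(λ) = det(λ I - M) = λ^2 + 4λ + 2.
For λ^2 + 4λ + 2 the discriminant is 8. It is nonnegative but not a perfect square, so the roots are real and irrational: λ = (-4 ± sqrt(8))/2 ≈ -0.5858, -3.4142.
Thus the eigenvalues (to 4 decimals) are -0.5858 (modulus 0.5858); -3.4142 (modulus 3.4142). The spectral radius is the largest modulus: r(A) = (4 + sqrt(8))/2 ≈ 3.4142. (Cross-check: r(A) ≤ ||A||_2 ≈ 4.5616; equality holds whenever A is normal, though it can also hold for some non-normal A.)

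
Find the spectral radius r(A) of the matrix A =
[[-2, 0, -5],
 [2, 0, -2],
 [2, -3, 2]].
r(A) ≈ 3.476

The eigenvalues of A are the roots of its characteristic polynomial. With M = A (coefficients from the trace, the sum of principal 2x2 minors, and det A):
  p(λ) = det(λ I - M) = λ^3 - 42.
No integer candidate from the rational root theorem (±divisors of 42) is a root, so the roots are irrational. The cubic discriminant is Δ = -47628 < 0, so there is one real root and a complex-conjugate pair. p(3) = -15 and p(4) = 22 have opposite signs, so a root lies in (3, 4); Newton's method refines it to λ ≈ 3.476. Dividing out (λ - (3.476)) leaves approximately λ^2 + 3.476λ + 12.0828. For λ^2 + 3.476λ + 12.0828 the discriminant is -36.2483. It is negative, so the remaining roots are the complex-conjugate pair λ ≈ -1.738 ± 3.0103i. Their product equals the constant term, so |λ|^2 ≈ 12.0828 and |λ| ≈ 3.476.
Thus the eigenvalues (to 4 decimals) are 3.476 (modulus 3.476); -1.738 ± 3.0103i (modulus 3.476). The spectral radius is the largest modulus: r(A) ≈ 3.476. (Cross-check: r(A) ≤ ||A||_2 ≈ 6.2489; equality holds whenever A is normal, though it can also hold for some non-normal A.)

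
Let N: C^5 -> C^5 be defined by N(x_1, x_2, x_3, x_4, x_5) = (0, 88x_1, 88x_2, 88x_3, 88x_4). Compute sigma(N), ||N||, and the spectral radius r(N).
sigma(N) = {0}; ||N|| = 88; r(N) = 0. (N is nilpotent with N^5 = 0.)

On C^5, N is a strictly lower-triangular matrix with 88 on the subdiagonal and zeros elsewhere, so its characteristic polynomial is lambda^5 and every eigenvalue is 0: sigma(N) = {0}. For the operator norm, N e_i = 88e_{i+1} for i = 1, ..., 4 and N e_5 = 0, so the singular values of N are 88 (with multiplicity 4) and 0; hence ||N|| = 88. The spectral radius r(N) = max|lambda| = 0. Note ||N|| > r(N) — characteristic of non-normal nilpotent operators. Indeed N^5 = 0.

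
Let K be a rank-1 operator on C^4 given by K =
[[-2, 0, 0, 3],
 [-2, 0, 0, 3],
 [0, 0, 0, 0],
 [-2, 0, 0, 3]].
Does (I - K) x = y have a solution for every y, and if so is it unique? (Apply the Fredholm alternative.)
(I - K) is singular (det(I - K) = 0, i.e. 1 ∈ sigma(K)). (I - K) x = y is solvable iff y ⊥ ker((I - K)^*) = span{(2, 0, 0, -3)}, i.e. iff 2y_1 - 3y_4 = 0. When solvable, the solutions are x = y + c·(-1, -1, 0, -1), c arbitrary (ker(I - K) = span{(-1, -1, 0, -1)}, dimension 1).

K has rank 1, so it is an outer product K = u v^T: every row of K is a multiple of one row vector. Reading off the entries, u = (-1, -1, 0, -1) and v = (2, 0, 0, -3) (row i of K equals u_i·v^T). A rank-one matrix u v^T satisfies K u = u (v·u) and kills the (3)-dimensional subspace v^⊥, so its characteristic polynomial is lambda^3 (lambda - v·u) with v·u = tr K = 1. Hence the eigenvalues of I - K are 1 (multiplicity 3) and 1 - (1) = 0, so det(I - K) = 0. (Direct check: I - K =
[[3, 0, 0, -3],
 [2, 1, 0, -3],
 [0, 0, 1, 0],
 [2, 0, 0, -2]]
has determinant 0.) So 1 is an eigenvalue of K and (I - K) is not invertible. The finite-dimensional Fredholm alternative says: either (I - K) is invertible, or ker(I - K) ≠ {0} and then range(I - K) = ker((I - K)^*)^⊥, with dim ker(I - K) = dim ker((I - K)^*). We are in the second case, so we need both kernels. Kernel of I - K: (I - K) u = u - u (v·u) = u - u = 0, so ker(I - K) = span{u} = span{(-1, -1, 0, -1)} (it is exactly 1-dimensional because rank(I - K) = 3). Kernel of the adjoint: K is real, so (I - K)^* = I - K^T = I - v u^T, and (I - v u^T) v = v - v (u·v) = 0; hence ker((I - K)^*) = span{v} = span{(2, 0, 0, -3)}. Therefore (I - K) x = y is solvable iff <y, v> = 0, i.e. iff 2y_1 - 3y_4 = 0. When this holds, K y = u (v·y) = 0, so (I - K) y = y and x = y is a particular solution; the full solution set is the line x = y + c·u = y + c·(-1, -1, 0, -1), c ∈ C.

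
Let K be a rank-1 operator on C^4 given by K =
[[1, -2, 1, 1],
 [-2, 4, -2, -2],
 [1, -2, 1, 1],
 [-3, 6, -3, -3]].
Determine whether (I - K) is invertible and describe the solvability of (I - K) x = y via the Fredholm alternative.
(I - K) is invertible (det(I - K) = -2 ≠ 0), so for every y in C^4 the equation (I - K) x = y has a unique solution.

K has rank 1, so it is an outer product K = u v^T: every row of K is a multiple of one row vector. Reading off the entries, u = (-1, 2, -1, 3) and v = (-1, 2, -1, -1) (row i of K equals u_i·v^T). A rank-one matrix u v^T satisfies K u = u (v·u) and kills the (3)-dimensional subspace v^⊥, so its characteristic polynomial is lambda^3 (lambda - v·u) with v·u = tr K = 3. Hence the eigenvalues of I - K are 1 (multiplicity 3) and 1 - (3) = -2, so det(I - K) = -2. (Direct check: I - K =
[[0, 2, -1, -1],
 [2, -3, 2, 2],
 [-1, 2, 0, -1],
 [3, -6, 3, 4]]
has determinant -2.) The finite-dimensional Fredholm alternative says: either (I - K) is invertible, or ker(I - K) ≠ {0} and then range(I - K) = ker((I - K)^*)^⊥, with dim ker(I - K) = dim ker((I - K)^*). Since det(I - K) ≠ 0, 1 is not an eigenvalue of K and ker(I - K) = {0}, so we are in the first case: for every y there is a unique x = (I - K)^(-1) y. Explicitly, by the Sherman–Morrison formula, (I - u v^T)^(-1) = I + u v^T/(1 - v·u), i.e. (I - K)^(-1) = I + K/(-2).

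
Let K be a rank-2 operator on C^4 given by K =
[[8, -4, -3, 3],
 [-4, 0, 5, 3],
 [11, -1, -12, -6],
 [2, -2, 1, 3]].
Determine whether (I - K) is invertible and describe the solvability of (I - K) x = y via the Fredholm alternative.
(I - K) is invertible (det(I - K) = -78 ≠ 0), so for every y in C^4 the equation (I - K) x = y has a unique solution.

K has rank 2 and factors as K = U V^T = u1 v1^T + u2 v2^T with u1 = (-3, 1, -3, -1), v1 = (-3, 1, 2, 0), u2 = (-1, -1, 2, -1), v2 = (1, 1, -3, -3) (multiplying out reproduces the displayed K). The nonzero eigenvalues of U V^T coincide with those of the 2 x 2 matrix G = V^T U = [[v1·u1, v1·u2], [v2·u1, v2·u2]] = [[4, 6], [10, -5]], and by the Sylvester determinant identity det(I_4 - U V^T) = det(I_2 - V^T U) = det([[-3, -6], [-10, 6]]) = (-3)(6) - (-6)(-10) = -78. (Direct check: I - K =
[[-7, 4, 3, -3],
 [4, 1, -5, -3],
 [-11, 1, 13, 6],
 [-2, 2, -1, -2]]
has determinant -78.) The finite-dimensional Fredholm alternative says: either (I - K) is invertible, or ker(I - K) ≠ {0} and then range(I - K) = ker((I - K)^*)^⊥, with dim ker(I - K) = dim ker((I - K)^*). Since det(I - K) ≠ 0, 1 is not an eigenvalue of K and ker(I - K) = {0}, so we are in the first case: for every y there is a unique x = (I - K)^(-1) y. (Explicitly, by the Woodbury identity, (I - U V^T)^(-1) = I + U (I_2 - G)^(-1) V^T.)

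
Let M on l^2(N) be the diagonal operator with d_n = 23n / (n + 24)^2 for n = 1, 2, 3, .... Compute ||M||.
||M|| = 23/96 (attained at n = 24)

For M diagonal, ||M|| = sup_n |d_n|. Treat f(x) = 23x / (x + 24)^2 for real x > 0. By the quotient rule, f'(x) = 23(24 - x)/(x + 24)^3, which is positive for x < 24 and negative for x > 24. So f has a unique maximum at x = 24, and since 24 is a positive integer, the supremum over n ≥ 1 is attained at n = 24: d_24 = 23·24/(24 + 24)^2 = 23·24/2304 = 23/96. Hence ||M|| = 23/96.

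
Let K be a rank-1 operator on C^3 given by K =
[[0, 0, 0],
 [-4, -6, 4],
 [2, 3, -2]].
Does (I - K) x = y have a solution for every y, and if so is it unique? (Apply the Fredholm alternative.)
(I - K) is invertible (det(I - K) = 9 ≠ 0), so for every y in C^3 the equation (I - K) x = y has a unique solution.

K has rank 1, so it is an outer product K = u v^T: every row of K is a multiple of one row vector. Reading off the entries, u = (0, -2, 1) and v = (2, 3, -2) (row i of K equals u_i·v^T). A rank-one matrix u v^T satisfies K u = u (v·u) and kills the (2)-dimensional subspace v^⊥, so its characteristic polynomial is lambda^2 (lambda - v·u) with v·u = tr K = -8. Hence the eigenvalues of I - K are 1 (multiplicity 2) and 1 - (-8) = 9, so det(I - K) = 9. (Direct check: I - K =
[[1, 0, 0],
 [4, 7, -4],
 [-2, -3, 3]]
has determinant 9.) The finite-dimensional Fredholm alternative says: either (I - K) is invertible, or ker(I - K) ≠ {0} and then range(I - K) = ker((I - K)^*)^⊥, with dim ker(I - K) = dim ker((I - K)^*). Since det(I - K) ≠ 0, 1 is not an eigenvalue of K and ker(I - K) = {0}, so we are in the first case: for every y there is a unique x = (I - K)^(-1) y. Explicitly, by the Sherman–Morrison formula, (I - u v^T)^(-1) = I + u v^T/(1 - v·u), i.e. (I - K)^(-1) = I + K/(9).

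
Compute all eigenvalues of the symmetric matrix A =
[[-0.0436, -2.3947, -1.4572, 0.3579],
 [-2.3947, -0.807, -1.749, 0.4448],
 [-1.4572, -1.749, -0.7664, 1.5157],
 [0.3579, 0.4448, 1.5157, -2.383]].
sigma(A) ≈ {-5, -2, 1, 2}

A is real symmetric, so its spectrum consists of real eigenvalues. Expanding the characteristic polynomial of the displayed matrix gives
  det(λ I - A) = p(λ) = λ^4 + (4)λ^3 + (-9)λ^2 + (-16)λ + (20).
Solving p(λ) = 0 yields eigenvalues ≈ -5, -2, 1, 2. (A is shown rounded to 4 decimals, so these recover the underlying integer eigenvalues to within that precision.)
Verification: the trace of A = -4 equals the sum of eigenvalues -4, and det(A) ≈ 19.9995 matches the eigenvalue product 20.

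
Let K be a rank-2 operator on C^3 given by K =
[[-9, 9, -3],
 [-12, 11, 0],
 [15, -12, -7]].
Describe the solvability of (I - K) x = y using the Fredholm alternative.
(I - K) is invertible (det(I - K) = 46 ≠ 0), so for every y in C^3 the equation (I - K) x = y has a unique solution.

K has rank 2 and factors as K = U V^T = u1 v1^T + u2 v2^T with u1 = (3, 3, -2), v1 = (-3, 3, -1), u2 = (0, 1, -3), v2 = (-3, 2, 3) (multiplying out reproduces the displayed K). The nonzero eigenvalues of U V^T coincide with those of the 2 x 2 matrix G = V^T U = [[v1·u1, v1·u2], [v2·u1, v2·u2]] = [[2, 6], [-9, -7]], and by the Sylvester determinant identity det(I_3 - U V^T) = det(I_2 - V^T U) = det([[-1, -6], [9, 8]]) = (-1)(8) - (-6)(9) = 46. (Direct check: I - K =
[[10, -9, 3],
 [12, -10, 0],
 [-15, 12, 8]]
has determinant 46.) The finite-dimensional Fredholm alternative says: either (I - K) is invertible, or ker(I - K) ≠ {0} and then range(I - K) = ker((I - K)^*)^⊥, with dim ker(I - K) = dim ker((I - K)^*). Since det(I - K) ≠ 0, 1 is not an eigenvalue of K and ker(I - K) = {0}, so we are in the first case: for every y there is a unique x = (I - K)^(-1) y. (Explicitly, by the Woodbury identity, (I - U V^T)^(-1) = I + U (I_2 - G)^(-1) V^T.)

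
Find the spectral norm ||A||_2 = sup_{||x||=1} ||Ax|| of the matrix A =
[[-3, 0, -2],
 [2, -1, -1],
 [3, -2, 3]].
||A||_2 ≈ 5.8816 (= sqrt(largest eigenvalue of A^T A))

||A||_2 = sigma_max(A) = sqrt(lambda_max(A^T A)). Form the symmetric matrix M = A^T A =
[[22, -8, 13],
 [-8, 5, -5],
 [13, -5, 14]].
Its characteristic polynomial (trace, sum of principal 2x2 minors, determinant of M give the coefficients) is
  p(λ) = det(λ I - M) = λ^3 - 41λ^2 + 230λ - 289.
No integer candidate from the rational root theorem (±divisors of 289) is a root, so the roots are irrational. The cubic discriminant is Δ = 7384017 > 0, so there are three distinct real roots. p(1) = -99 and p(2) = 15 have opposite signs, so a root lies in (1, 2); Newton's method refines it to λ ≈ 1.822. p(4) = 39 and p(5) = -39 have opposite signs, so a root lies in (4, 5); Newton's method refines it to λ ≈ 4.5853. p(34) = -561 and p(35) = 411 have opposite signs, so a root lies in (34, 35); Newton's method refines it to λ ≈ 34.5927. Check (Vieta): the three roots sum to 41, matching tr M = 41.
So the eigenvalues of A^T A are ≈ 1.822, 4.5853, 34.5927 (all ≥ 0, as they must be for A^T A). The largest is λ_max ≈ 34.5927, hence ||A||_2 = sqrt(λ_max) ≈ 5.8816.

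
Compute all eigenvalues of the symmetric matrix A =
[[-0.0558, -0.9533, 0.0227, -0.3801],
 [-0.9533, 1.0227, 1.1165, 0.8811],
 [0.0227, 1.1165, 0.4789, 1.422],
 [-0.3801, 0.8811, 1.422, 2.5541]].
sigma(A) ≈ {-1, 0, 1, 4}

A is real symmetric, so its spectrum consists of real eigenvalues. Expanding the characteristic polynomial of the displayed matrix gives
  det(λ I - A) = p(λ) = λ^4 + (-4)λ^3 + (-1)λ^2 + (4)λ + (0).
Solving p(λ) = 0 yields eigenvalues ≈ -1, 0, 1, 4. (A is shown rounded to 4 decimals, so these recover the underlying integer eigenvalues to within that precision.)
Verification: the trace of A = 4 equals the sum of eigenvalues 4, and det(A) ≈ 0.0002 matches the eigenvalue product 0.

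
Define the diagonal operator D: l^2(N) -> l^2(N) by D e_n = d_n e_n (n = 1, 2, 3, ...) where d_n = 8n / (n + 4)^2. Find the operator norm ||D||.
||D|| = 1/2 (attained at n = 4)

For D diagonal, ||D|| = sup_n |d_n|. Treat f(x) = 8x / (x + 4)^2 for real x > 0. By the quotient rule, f'(x) = 8(4 - x)/(x + 4)^3, which is positive for x < 4 and negative for x > 4. So f has a unique maximum at x = 4, and since 4 is a positive integer, the supremum over n ≥ 1 is attained at n = 4: d_4 = 8·4/(4 + 4)^2 = 8·4/64 = 1/2. Hence ||D|| = 1/2.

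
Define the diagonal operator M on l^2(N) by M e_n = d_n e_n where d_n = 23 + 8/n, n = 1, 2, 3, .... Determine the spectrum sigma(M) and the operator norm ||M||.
sigma(M) = {23 + 8/n : n ≥ 1} ∪ {23}; ||M|| = 31

A bounded diagonal operator on l^2 with diagonal entries d_n has spectrum equal to the closure of {d_n : n ≥ 1}: every d_n is an eigenvalue (with eigenvector e_n), so {d_n} ⊂ sigma(M); the spectrum is closed, so its closure is too; and for lambda not in the closure, (M - lambda I) has bounded inverse (the diagonal entries 1/(d_n - lambda) are bounded). For our sequence d_n = 23 + 8/n, n = 1, 2, 3, ...:
  - {d_n} = {23 + 8/n : n ≥ 1}; the only limit point is 23
  - closure = {23 + 8/n : n ≥ 1} ∪ {23}
For the norm: a diagonal operator has ||M|| = sup_n |d_n|. Here d_n = 23 + 8/n is positive and decreasing, so sup_n |d_n| = d_1 = 23 + 8 = 31. So ||M|| = 31.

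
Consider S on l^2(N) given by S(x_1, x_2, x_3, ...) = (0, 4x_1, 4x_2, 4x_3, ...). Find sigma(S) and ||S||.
sigma(S) = closed disk {z in C : |z| ≤ 4}; ||S|| = 4

Note S = 4·U where U is the unit right shift (U x)_k = x_{k-1} (with x_0 := 0); so ||S|| = 4||U|| and sigma(S) = 4·sigma(U). ||S x||^2 = sum_{k≥1} |4x_k|^2 = 16||x||^2, so ||S|| = 4 and sigma(S) ⊂ {|z| ≤ 4}. For any |lambda| < 4, the equation (S - lambda I) x = 0 forces x_1 = 0, then 4x_k = lambda x_{k+1} ⇒ x = 0, so S has no eigenvalues. But (S - lambda I) is not surjective for |lambda| < 4: solving (S - lambda I) x = e_1 would require x_n proportional to (lambda/4)^(-n), which is not in l^2. So every |lambda| < 4 lies in the residual spectrum. The boundary |lambda| = 4 is in the approximate point spectrum (the spectrum is closed). Hence sigma(S) is the closed disk of radius 4.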